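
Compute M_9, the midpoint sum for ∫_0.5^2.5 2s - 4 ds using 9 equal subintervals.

Δs = (2.5 − 0.5)/9 = 2/9.
Midpoints: 11/18, 5/6, 19/18, 23/18, 1.5, 31/18, 35/18, 13/6, 43/18.
f(11/18) = -25/9, f(5/6) = -7/3, f(19/18) = -17/9, f(23/18) = -13/9, f(1.5) = -1, f(31/18) = -5/9, f(35/18) = -1/9, f(13/6) = 1/3, f(43/18) = 7/9.
Sum = Δs · [f(11/18) + f(5/6) + f(19/18) + ...].
Sum = -2.

-2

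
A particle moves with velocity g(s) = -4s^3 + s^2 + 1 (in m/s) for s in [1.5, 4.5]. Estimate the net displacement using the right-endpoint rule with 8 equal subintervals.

-437.6484375

Δs = (4.5 − 1.5)/8 = 0.375.
Right endpoints: 1.875, 2.25, 2.625, 3, 3.375, 3.75, 4.125, 4.5.
g(1.875) = -21.8515625, g(2.25) = -39.5, g(2.625) = -64.4609375, g(3) = -98, g(3.375) = -141.3828125, g(3.75) = -195.875, g(4.125) = -262.7421875, g(4.5) = -343.25.
Sum = Δs · [g(1.875) + g(2.25) + g(2.625) + ...].
Sum = -437.6484375.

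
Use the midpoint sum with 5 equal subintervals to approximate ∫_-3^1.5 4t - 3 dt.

-27

Δt = (1.5 − (-3))/5 = 0.9.
Midpoints: -2.55, -1.65, -0.75, 0.15, 1.05.
f(-2.55) = -13.2, f(-1.65) = -9.6, f(-0.75) = -6, f(0.15) = -2.4, f(1.05) = 1.2.
Sum = Δt · [f(-2.55) + f(-1.65) + f(-0.75) + f(0.15) + f(1.05)].
Sum = -27.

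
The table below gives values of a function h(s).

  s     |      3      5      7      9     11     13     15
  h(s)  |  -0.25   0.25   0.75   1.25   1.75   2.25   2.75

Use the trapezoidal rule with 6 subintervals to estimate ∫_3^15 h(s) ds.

Δs = 2.
T_6 = (2/2)·[(-0.25) + 2·0.25 + 2·0.75 + 2·1.25 + 2·1.75 + 2·2.25 + 2.75] = 15.

15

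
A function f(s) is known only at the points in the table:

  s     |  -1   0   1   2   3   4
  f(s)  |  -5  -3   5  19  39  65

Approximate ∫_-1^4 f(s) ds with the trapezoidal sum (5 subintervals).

Δs = 1.
T_5 = (1/2)·[(-5) + 2·(-3) + 2·5 + 2·19 + 2·39 + 65] = 90.

90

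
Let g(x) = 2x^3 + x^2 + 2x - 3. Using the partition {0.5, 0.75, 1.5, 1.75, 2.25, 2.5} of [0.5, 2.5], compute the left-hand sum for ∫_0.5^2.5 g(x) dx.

16.28125

Subinterval widths: 0.25, 0.75, 0.25, 0.5, 0.25.
Left endpoints: 0.5, 0.75, 1.5, 1.75, 2.25.
g(0.5) = -1.5, g(0.75) = -0.09375, g(1.5) = 9, g(1.75) = 14.28125, g(2.25) = 29.34375.
Sum = Σ Δx_i · g(x_i).
Sum = 16.28125.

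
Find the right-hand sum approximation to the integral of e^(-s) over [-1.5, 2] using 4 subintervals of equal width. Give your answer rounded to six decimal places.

Δs = (2 − (-1.5))/4 = 0.875.
Right endpoints: -0.625, 0.25, 1.125, 2.
f(-0.625) ≈ 1.868246, f(0.25) ≈ 0.778801, f(1.125) ≈ 0.324652, f(2) ≈ 0.135335.
Sum = Δs · [f(-0.625) + f(0.25) + f(1.125) + f(2)].
Sum ≈ 2.718655.

2.718655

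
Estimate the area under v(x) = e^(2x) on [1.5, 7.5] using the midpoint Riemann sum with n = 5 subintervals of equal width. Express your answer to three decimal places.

Δx = (7.5 − 1.5)/5 = 1.2.
Midpoints: 2.1, 3.3, 4.5, 5.7, 6.9.
v(2.1) ≈ 66.686, v(3.3) ≈ 735.095, v(4.5) ≈ 8103.084, v(5.7) ≈ 89321.723, v(6.9) ≈ 984609.111.
Sum = Δx · [v(2.1) + v(3.3) + v(4.5) + v(5.7) + v(6.9)].
Sum ≈ 1299402.840.

1299402.840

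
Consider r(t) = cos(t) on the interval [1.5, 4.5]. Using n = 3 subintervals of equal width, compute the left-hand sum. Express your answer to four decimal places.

Δt = (4.5 − 1.5)/3 = 1.
Left endpoints: 1.5, 2.5, 3.5.
r(1.5) ≈ 0.0707, r(2.5) ≈ -0.8011, r(3.5) ≈ -0.9365.
Sum = Δt · [r(1.5) + r(2.5) + r(3.5)].
Sum ≈ -1.6669.

-1.6669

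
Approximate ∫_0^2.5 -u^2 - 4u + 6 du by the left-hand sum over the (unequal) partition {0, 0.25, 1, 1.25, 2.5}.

Subinterval widths: 0.25, 0.75, 0.25, 1.25.
Left endpoints: 0, 0.25, 1, 1.25.
f(0) = 6, f(0.25) = 4.9375, f(1) = 1, f(1.25) = -0.5625.
Sum = Σ Δu_i · f(u_i).
Sum = 4.75.

4.75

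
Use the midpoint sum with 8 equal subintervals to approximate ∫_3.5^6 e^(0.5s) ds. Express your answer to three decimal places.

Δs = (6 − 3.5)/8 = 0.3125.
Midpoints: 3.65625, 3.96875, 4.28125, 4.59375, 4.90625, 5.21875, 5.53125, 5.84375.
f(3.65625) ≈ 6.222, f(3.96875) ≈ 7.274, f(4.28125) ≈ 8.505, f(4.59375) ≈ 9.943, f(4.90625) ≈ 11.625, f(5.21875) ≈ 13.591, f(5.53125) ≈ 15.889, f(5.84375) ≈ 18.576.
Sum = Δs · [f(3.65625) + f(3.96875) + f(4.28125) + ...].
Sum ≈ 28.633.

28.633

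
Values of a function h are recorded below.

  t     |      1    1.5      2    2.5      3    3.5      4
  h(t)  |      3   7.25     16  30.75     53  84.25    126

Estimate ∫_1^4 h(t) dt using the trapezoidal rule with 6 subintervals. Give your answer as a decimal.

127.875

Δt = 0.5.
T_6 = (0.5/2)·[3 + 2·7.25 + 2·16 + 2·30.75 + 2·53 + 2·84.25 + 126] = 127.875.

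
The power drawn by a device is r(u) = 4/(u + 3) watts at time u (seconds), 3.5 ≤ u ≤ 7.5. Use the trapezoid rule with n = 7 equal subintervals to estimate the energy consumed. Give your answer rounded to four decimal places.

Δu = (7.5 − 3.5)/7 = 4/7.
r(3.5) = 8/13, r(57/14) = 56/99, r(65/14) = 56/107, r(73/14) = 56/115, r(81/14) = 56/123, r(89/14) = 56/131, r(97/14) = 56/139, r(7.5) = 8/21.
T_7 = (Δu/2)·[r(u_0) + 2r(u_1) + ... + 2r(u_{6}) + r(u_7)].
Sum ≈ 1.9199.

1.9199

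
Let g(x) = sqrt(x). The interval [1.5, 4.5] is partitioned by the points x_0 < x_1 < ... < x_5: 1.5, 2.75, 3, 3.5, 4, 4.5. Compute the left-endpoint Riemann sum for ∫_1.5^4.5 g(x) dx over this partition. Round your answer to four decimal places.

4.7469

Subinterval widths: 1.25, 0.25, 0.5, 0.5, 0.5.
Left endpoints: 1.5, 2.75, 3, 3.5, 4.
g(1.5) ≈ 1.2247, g(2.75) ≈ 1.6583, g(3) ≈ 1.7321, g(3.5) ≈ 1.8708, g(4) ≈ 2.0000.
Sum = Σ Δx_i · g(x_i).
Sum ≈ 4.7469.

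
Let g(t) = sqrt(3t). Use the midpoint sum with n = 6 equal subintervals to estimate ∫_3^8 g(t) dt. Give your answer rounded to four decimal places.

Δt = (8 − 3)/6 = 5/6.
Midpoints: 41/12, 4.25, 61/12, 71/12, 6.75, 91/12.
g(41/12) ≈ 3.2016, g(4.25) ≈ 3.5707, g(61/12) ≈ 3.9051, g(71/12) ≈ 4.2131, g(6.75) ≈ 4.5000, g(91/12) ≈ 4.7697.
Sum = Δt · [g(41/12) + g(4.25) + g(61/12) + ...].
Sum ≈ 20.1335.

20.1335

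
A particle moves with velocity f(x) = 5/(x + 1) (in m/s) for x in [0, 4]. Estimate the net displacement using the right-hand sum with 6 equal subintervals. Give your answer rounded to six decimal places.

Δx = (4 − 0)/6 = 2/3.
Right endpoints: 2/3, 4/3, 2, 8/3, 10/3, 4.
f(2/3) = 3, f(4/3) = 15/7, f(2) = 5/3, f(8/3) = 15/11, f(10/3) = 15/13, f(4) = 1.
Sum = Δx · [f(2/3) + f(4/3) + f(2) + ...].
Sum ≈ 6.884671.

6.884671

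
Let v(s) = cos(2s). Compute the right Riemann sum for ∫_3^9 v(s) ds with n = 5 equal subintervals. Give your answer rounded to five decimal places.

Δs = (9 − 3)/5 = 1.2.
Right endpoints: 4.2, 5.4, 6.6, 7.8, 9.
v(4.2) ≈ -0.51929, v(5.4) ≈ -0.19433, v(6.6) ≈ 0.80588, v(7.8) ≈ -0.99418, v(9) ≈ 0.66032.
Sum = Δs · [v(4.2) + v(5.4) + v(6.6) + v(7.8) + v(9)].
Sum ≈ -0.28991.

-0.28991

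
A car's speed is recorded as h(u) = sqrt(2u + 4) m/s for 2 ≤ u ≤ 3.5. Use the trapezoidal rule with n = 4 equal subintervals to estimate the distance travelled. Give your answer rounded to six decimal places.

Δu = (3.5 − 2)/4 = 0.375.
h(2) ≈ 2.828427, h(2.375) ≈ 2.958040, h(2.75) ≈ 3.082207, h(3.125) ≈ 3.201562, h(3.5) ≈ 3.316625.
T_4 = (Δu/2)·[h(u_0) + 2h(u_1) + 2h(u_2) + 2h(u_3) + h(u_4)].
Sum ≈ 4.617876.

4.617876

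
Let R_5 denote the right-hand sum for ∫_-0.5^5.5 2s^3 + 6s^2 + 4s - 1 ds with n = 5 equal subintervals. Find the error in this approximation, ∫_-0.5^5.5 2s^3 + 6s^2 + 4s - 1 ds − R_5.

Exact integral: ∫_-0.5^5.5 f(s) ds = 844.5.
R_5 = 1196.94.
Error = 844.5 − 1196.94 = -352.44.

-352.44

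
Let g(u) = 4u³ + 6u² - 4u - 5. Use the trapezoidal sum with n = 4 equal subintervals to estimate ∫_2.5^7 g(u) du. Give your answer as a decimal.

Δu = (7 − 2.5)/4 = 1.125.
g(2.5) = 85, g(3.625) = 249.8828125, g(4.75) = 540.0625, g(5.875) = 989.7109375, g(7) = 1633.
T_4 = (Δu/2)·[g(u_0) + 2g(u_1) + 2g(u_2) + 2g(u_3) + g(u_4)].
Sum = 2968.48828125.

2968.48828125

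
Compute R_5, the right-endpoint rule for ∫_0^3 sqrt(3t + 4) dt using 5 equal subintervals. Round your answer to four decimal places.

9.1100

Δt = (3 − 0)/5 = 0.6.
Right endpoints: 0.6, 1.2, 1.8, 2.4, 3.
f(0.6) ≈ 2.4083, f(1.2) ≈ 2.7568, f(1.8) ≈ 3.0659, f(2.4) ≈ 3.3466, f(3) ≈ 3.6056.
Sum = Δt · [f(0.6) + f(1.2) + f(1.8) + f(2.4) + f(3)].
Sum ≈ 9.1100.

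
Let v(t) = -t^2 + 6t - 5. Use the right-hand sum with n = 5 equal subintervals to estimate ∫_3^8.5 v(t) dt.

Δt = (8.5 − 3)/5 = 1.1.
Right endpoints: 4.1, 5.2, 6.3, 7.4, 8.5.
v(4.1) = 2.79, v(5.2) = -0.84, v(6.3) = -6.89, v(7.4) = -15.36, v(8.5) = -26.25.
Sum = Δt · [v(4.1) + v(5.2) + v(6.3) + v(7.4) + v(8.5)].
Sum = -51.205.

-51.205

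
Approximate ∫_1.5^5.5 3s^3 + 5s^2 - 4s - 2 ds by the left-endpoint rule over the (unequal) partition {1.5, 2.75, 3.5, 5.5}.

Subinterval widths: 1.25, 0.75, 2.
Left endpoints: 1.5, 2.75, 3.5.
f(1.5) = 13.375, f(2.75) = 87.203125, f(3.5) = 173.875.
Sum = Σ Δs_i · f(s_i).
Sum = 429.87109375.

429.87109375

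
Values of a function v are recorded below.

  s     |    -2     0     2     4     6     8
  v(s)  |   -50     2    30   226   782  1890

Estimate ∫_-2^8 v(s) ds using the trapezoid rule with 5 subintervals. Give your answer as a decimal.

Δs = 2.
T_5 = (2/2)·[(-50) + 2·2 + 2·30 + 2·226 + 2·782 + 1890] = 3920.

3920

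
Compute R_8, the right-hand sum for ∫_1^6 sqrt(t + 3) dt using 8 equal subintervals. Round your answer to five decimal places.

12.97646

Δt = (6 − 1)/8 = 0.625.
Right endpoints: 1.625, 2.25, 2.875, 3.5, 4.125, 4.75, 5.375, 6.
f(1.625) ≈ 2.15058, f(2.25) ≈ 2.29129, f(2.875) ≈ 2.42384, f(3.5) ≈ 2.54951, f(4.125) ≈ 2.66927, f(4.75) ≈ 2.78388, f(5.375) ≈ 2.89396, f(6) ≈ 3.00000.
Sum = Δt · [f(1.625) + f(2.25) + f(2.875) + ...].
Sum ≈ 12.97646.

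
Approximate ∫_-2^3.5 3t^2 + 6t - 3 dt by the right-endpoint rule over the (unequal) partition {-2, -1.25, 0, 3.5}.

183.515625

Subinterval widths: 0.75, 1.25, 3.5.
Right endpoints: -1.25, 0, 3.5.
f(-1.25) = -5.8125, f(0) = -3, f(3.5) = 54.75.
Sum = Σ Δt_i · f(t_i).
Sum = 183.515625.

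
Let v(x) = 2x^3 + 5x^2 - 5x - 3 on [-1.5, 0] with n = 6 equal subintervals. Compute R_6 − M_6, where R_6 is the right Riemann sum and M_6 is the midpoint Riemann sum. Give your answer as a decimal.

-1.48828125

R_6 = 2.7265625.
M_6 = 4.21484375.
R_6 − M_6 = -1.48828125.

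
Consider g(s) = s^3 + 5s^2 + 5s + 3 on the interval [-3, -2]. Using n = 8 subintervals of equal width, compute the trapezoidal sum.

5.91015625

Δs = (-2 − (-3))/8 = 0.125.
g(-3) = 6, g(-2.875) = 3169/512, g(-2.75) = 6.265625, g(-2.625) = 3195/512, g(-2.5) = 6.125, g(-2.375) = 3037/512, g(-2.25) = 5.671875, g(-2.125) = 2743/512, g(-2) = 5.
T_8 = (Δs/2)·[g(s_0) + 2g(s_1) + ... + 2g(s_{7}) + g(s_8)].
Sum = 5.91015625.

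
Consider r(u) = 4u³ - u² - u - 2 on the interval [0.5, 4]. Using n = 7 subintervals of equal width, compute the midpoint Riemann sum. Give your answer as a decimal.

Δu = (4 − 0.5)/7 = 0.5.
Midpoints: 0.75, 1.25, 1.75, 2.25, 2.75, 3.25, 3.75.
r(0.75) = -1.625, r(1.25) = 3, r(1.75) = 14.625, r(2.25) = 36.25, r(2.75) = 70.875, r(3.25) = 121.5, r(3.75) = 191.125.
Sum = Δu · [r(0.75) + r(1.25) + r(1.75) + ...].
Sum = 217.875.

217.875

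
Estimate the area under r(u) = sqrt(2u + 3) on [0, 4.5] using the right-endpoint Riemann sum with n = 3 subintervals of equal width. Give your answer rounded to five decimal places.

13.37039

Δu = (4.5 − 0)/3 = 1.5.
Right endpoints: 1.5, 3, 4.5.
r(1.5) ≈ 2.44949, r(3) ≈ 3.00000, r(4.5) ≈ 3.46410.
Sum = Δu · [r(1.5) + r(3) + r(4.5)].
Sum ≈ 13.37039.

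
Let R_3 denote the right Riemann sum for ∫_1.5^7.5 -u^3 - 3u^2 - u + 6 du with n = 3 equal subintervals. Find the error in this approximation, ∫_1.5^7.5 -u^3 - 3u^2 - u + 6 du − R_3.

Exact integral: ∫_1.5^7.5 f(u) du = -1199.25.
R_3 = -1851.75.
Error = -1199.25 − (-1851.75) = 652.5.

652.5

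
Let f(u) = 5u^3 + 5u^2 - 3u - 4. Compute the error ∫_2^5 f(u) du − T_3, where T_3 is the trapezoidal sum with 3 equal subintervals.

Exact integral: ∫_2^5 f(u) du = 912.75.
T_3 = 941.5.
Error = 912.75 − 941.5 = -28.75.

-28.75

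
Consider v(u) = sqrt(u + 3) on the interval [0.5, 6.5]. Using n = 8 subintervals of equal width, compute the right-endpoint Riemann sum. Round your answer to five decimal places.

15.60473

Δu = (6.5 − 0.5)/8 = 0.75.
Right endpoints: 1.25, 2, 2.75, 3.5, 4.25, 5, 5.75, 6.5.
v(1.25) ≈ 2.06155, v(2) ≈ 2.23607, v(2.75) ≈ 2.39792, v(3.5) ≈ 2.54951, v(4.25) ≈ 2.69258, v(5) ≈ 2.82843, v(5.75) ≈ 2.95804, v(6.5) ≈ 3.08221.
Sum = Δu · [v(1.25) + v(2) + v(2.75) + ...].
Sum ≈ 15.60473.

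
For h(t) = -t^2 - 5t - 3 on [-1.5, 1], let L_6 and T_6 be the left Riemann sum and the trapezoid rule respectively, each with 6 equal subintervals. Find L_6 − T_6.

L_6 ≈ -3.561921.
T_6 ≈ -5.905671.
L_6 − T_6 = 2.34375.

2.34375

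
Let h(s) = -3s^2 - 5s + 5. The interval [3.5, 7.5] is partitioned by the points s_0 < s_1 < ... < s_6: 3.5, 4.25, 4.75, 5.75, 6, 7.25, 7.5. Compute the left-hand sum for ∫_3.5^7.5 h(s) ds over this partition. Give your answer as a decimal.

-402.8125

Subinterval widths: 0.75, 0.5, 1, 0.25, 1.25, 0.25.
Left endpoints: 3.5, 4.25, 4.75, 5.75, 6, 7.25.
h(3.5) = -49.25, h(4.25) = -70.4375, h(4.75) = -86.4375, h(5.75) = -122.9375, h(6) = -133, h(7.25) = -188.9375.
Sum = Σ Δs_i · h(s_i).
Sum = -402.8125.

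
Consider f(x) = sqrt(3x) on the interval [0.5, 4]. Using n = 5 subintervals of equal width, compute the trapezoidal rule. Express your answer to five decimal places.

8.79797

Δx = (4 − 0.5)/5 = 0.7.
f(0.5) ≈ 1.22474, f(1.2) ≈ 1.89737, f(1.9) ≈ 2.38747, f(2.6) ≈ 2.79285, f(3.3) ≈ 3.14643, f(4) ≈ 3.46410.
T_5 = (Δx/2)·[f(x_0) + 2f(x_1) + ... + 2f(x_{4}) + f(x_5)].
Sum ≈ 8.79797.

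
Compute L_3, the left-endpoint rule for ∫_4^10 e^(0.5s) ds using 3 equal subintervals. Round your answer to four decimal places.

164.1455

Δs = (10 − 4)/3 = 2.
Left endpoints: 4, 6, 8.
f(4) ≈ 7.3891, f(6) ≈ 20.0855, f(8) ≈ 54.5982.
Sum = Δs · [f(4) + f(6) + f(8)].
Sum ≈ 164.1455.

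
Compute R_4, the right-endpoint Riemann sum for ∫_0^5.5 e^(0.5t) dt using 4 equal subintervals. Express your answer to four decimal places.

Δt = (5.5 − 0)/4 = 1.375.
Right endpoints: 1.375, 2.75, 4.125, 5.5.
f(1.375) ≈ 1.9887, f(2.75) ≈ 3.9551, f(4.125) ≈ 7.8656, f(5.5) ≈ 15.6426.
Sum = Δt · [f(1.375) + f(2.75) + f(4.125) + f(5.5)].
Sum ≈ 40.4966.

40.4966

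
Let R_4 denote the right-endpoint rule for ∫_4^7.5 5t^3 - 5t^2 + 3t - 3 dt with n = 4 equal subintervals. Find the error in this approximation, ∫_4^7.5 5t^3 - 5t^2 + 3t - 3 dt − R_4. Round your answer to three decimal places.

-735.686

Exact integral: ∫_4^7.5 f(t) dt ≈ 3088.49479.
R_4 ≈ 3824.18066.
Error ≈ 3088.49479 − 3824.18066 ≈ -735.686.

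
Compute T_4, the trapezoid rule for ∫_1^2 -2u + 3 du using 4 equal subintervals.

0

Δu = (2 − 1)/4 = 0.25.
f(1) = 1, f(1.25) = 0.5, f(1.5) = 0, f(1.75) = -0.5, f(2) = -1.
T_4 = (Δu/2)·[f(u_0) + 2f(u_1) + 2f(u_2) + 2f(u_3) + f(u_4)].
Sum = 0.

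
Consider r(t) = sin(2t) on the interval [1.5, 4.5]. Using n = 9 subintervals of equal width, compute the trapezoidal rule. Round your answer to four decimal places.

Δt = (4.5 − 1.5)/9 = 1/3.
r(1.5) ≈ 0.1411, r(11/6) ≈ -0.5013, r(13/6) ≈ -0.9290, r(2.5) ≈ -0.9589, r(17/6) ≈ -0.5782, r(19/6) ≈ 0.0501, r(3.5) ≈ 0.6570, r(23/6) ≈ 0.9825, r(25/6) ≈ 0.8873, r(4.5) ≈ 0.4121.
T_9 = (Δt/2)·[r(t_0) + 2r(t_1) + ... + 2r(t_{8}) + r(t_9)].
Sum ≈ -0.0380.

-0.0380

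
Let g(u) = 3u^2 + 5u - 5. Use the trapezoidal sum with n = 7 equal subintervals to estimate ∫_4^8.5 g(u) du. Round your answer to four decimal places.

Δu = (8.5 − 4)/7 = 9/14.
g(4) = 63, g(65/14) = 16245/196, g(37/7) = 5157/49, g(83/14) = 25497/196, g(46/7) = 7713/49, g(101/14) = 36693/196, g(55/7) = 10755/49, g(8.5) = 254.25.
T_7 = (Δu/2)·[g(u_0) + 2g(u_1) + ... + 2g(u_{6}) + g(u_7)].
Sum ≈ 669.1798.

669.1798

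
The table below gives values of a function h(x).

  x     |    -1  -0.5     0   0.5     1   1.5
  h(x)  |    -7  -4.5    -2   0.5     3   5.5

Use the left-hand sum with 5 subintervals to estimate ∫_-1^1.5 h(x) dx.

-5

Δx = 0.5.
Sum = 0.5·[(-7) + (-4.5) + (-2) + 0.5 + 3] = -5.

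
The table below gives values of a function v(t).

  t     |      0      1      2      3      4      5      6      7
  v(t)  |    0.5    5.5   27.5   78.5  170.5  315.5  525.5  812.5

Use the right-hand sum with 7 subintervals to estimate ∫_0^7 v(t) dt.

Δt = 1.
Sum = 1·[5.5 + 27.5 + 78.5 + 170.5 + 315.5 + 525.5 + 812.5] = 1935.5.

1935.5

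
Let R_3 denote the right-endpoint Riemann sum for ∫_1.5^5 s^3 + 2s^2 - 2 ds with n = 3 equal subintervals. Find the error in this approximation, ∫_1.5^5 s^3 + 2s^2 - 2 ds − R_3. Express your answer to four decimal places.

Exact integral: ∫_1.5^5 f(s) ds ≈ 229.067708.
R_3 ≈ 335.886574.
Error ≈ 229.067708 − 335.886574 ≈ -106.8189.

-106.8189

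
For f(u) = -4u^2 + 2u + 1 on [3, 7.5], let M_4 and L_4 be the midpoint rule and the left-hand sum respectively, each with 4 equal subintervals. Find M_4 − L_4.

M_4 = -472.8515625.
L_4 = -377.296875.
M_4 − L_4 = -95.5546875.

-95.5546875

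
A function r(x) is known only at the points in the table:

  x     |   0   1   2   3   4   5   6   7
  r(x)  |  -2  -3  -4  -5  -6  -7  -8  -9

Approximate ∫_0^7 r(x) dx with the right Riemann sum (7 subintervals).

-42

Δx = 1.
Sum = 1·[(-3) + (-4) + (-5) + (-6) + (-7) + (-8) + (-9)] = -42.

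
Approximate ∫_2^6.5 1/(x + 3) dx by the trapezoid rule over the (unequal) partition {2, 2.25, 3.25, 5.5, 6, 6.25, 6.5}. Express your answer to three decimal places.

0.648

Subinterval widths: 0.25, 1, 2.25, 0.5, 0.25, 0.25.
f(2) = 0.2, f(2.25) = 4/21, f(3.25) = 0.16, f(5.5) = 2/17, f(6) = 1/9, f(6.25) = 4/37, f(6.5) = 2/19.
On each subinterval the trapezoid contributes (Δx_i/2)·[f(x_{i-1}) + f(x_i)].
Sum ≈ 0.648.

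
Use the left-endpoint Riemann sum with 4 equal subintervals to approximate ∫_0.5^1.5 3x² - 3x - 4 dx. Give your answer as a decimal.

Δx = (1.5 − 0.5)/4 = 0.25.
Left endpoints: 0.5, 0.75, 1, 1.25.
f(0.5) = -4.75, f(0.75) = -4.5625, f(1) = -4, f(1.25) = -3.0625.
Sum = Δx · [f(0.5) + f(0.75) + f(1) + f(1.25)].
Sum = -4.09375.

-4.09375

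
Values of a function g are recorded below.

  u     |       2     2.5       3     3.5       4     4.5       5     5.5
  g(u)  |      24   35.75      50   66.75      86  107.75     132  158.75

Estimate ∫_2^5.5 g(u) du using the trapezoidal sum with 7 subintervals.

284.8125

Δu = 0.5.
T_7 = (0.5/2)·[24 + 2·35.75 + 2·50 + 2·66.75 + 2·86 + 2·107.75 + 2·132 + 158.75] = 284.8125.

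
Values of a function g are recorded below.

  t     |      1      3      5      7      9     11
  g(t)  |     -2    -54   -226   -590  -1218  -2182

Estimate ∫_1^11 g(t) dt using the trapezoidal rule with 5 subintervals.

-6360

Δt = 2.
T_5 = (2/2)·[(-2) + 2·(-54) + 2·(-226) + 2·(-590) + 2·(-1218) + (-2182)] = -6360.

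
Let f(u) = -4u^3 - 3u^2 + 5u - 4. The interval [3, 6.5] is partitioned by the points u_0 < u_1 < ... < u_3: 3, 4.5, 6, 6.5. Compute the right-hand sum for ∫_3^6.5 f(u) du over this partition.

Subinterval widths: 1.5, 1.5, 0.5.
Right endpoints: 4.5, 6, 6.5.
f(4.5) = -406.75, f(6) = -946, f(6.5) = -1196.75.
Sum = Σ Δu_i · f(u_i).
Sum = -2627.5.

-2627.5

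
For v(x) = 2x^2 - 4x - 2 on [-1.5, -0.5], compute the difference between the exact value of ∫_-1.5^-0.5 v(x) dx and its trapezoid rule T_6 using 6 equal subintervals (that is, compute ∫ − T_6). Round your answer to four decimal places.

-0.0093

Exact integral: ∫_-1.5^-0.5 v(x) dx ≈ 4.166667.
T_6 ≈ 4.175926.
Error ≈ 4.166667 − 4.175926 ≈ -0.0093.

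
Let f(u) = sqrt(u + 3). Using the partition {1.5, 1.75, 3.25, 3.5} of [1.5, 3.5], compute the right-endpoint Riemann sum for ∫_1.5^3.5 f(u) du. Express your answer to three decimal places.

Subinterval widths: 0.25, 1.5, 0.25.
Right endpoints: 1.75, 3.25, 3.5.
f(1.75) ≈ 2.179, f(3.25) ≈ 2.500, f(3.5) ≈ 2.550.
Sum = Σ Δu_i · f(u_i).
Sum ≈ 4.932.

4.932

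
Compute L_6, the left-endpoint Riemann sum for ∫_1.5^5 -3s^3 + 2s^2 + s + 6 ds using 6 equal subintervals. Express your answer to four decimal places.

-264.7736

Δs = (5 − 1.5)/6 = 7/12.
Left endpoints: 1.5, 25/12, 8/3, 3.25, 23/6, 53/12.
f(1.5) = 1.875, f(25/12) = -5969/576, f(8/3) = -34, f(3.25) = -72.609375, f(23/6) = -9343/72, f(53/12) = -40135/192.
Sum = Δs · [f(1.5) + f(25/12) + f(8/3) + ...].
Sum ≈ -264.7736.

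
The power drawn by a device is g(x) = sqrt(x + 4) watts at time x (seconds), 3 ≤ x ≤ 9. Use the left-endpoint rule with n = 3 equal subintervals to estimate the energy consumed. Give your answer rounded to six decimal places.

Δx = (9 − 3)/3 = 2.
Left endpoints: 3, 5, 7.
g(3) ≈ 2.645751, g(5) ≈ 3.000000, g(7) ≈ 3.316625.
Sum = Δx · [g(3) + g(5) + g(7)].
Sum ≈ 17.924752.

17.924752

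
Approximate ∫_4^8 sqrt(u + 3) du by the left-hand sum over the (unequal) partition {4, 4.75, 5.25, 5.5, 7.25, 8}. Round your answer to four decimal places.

Subinterval widths: 0.75, 0.5, 0.25, 1.75, 0.75.
Left endpoints: 4, 4.75, 5.25, 5.5, 7.25.
f(4) ≈ 2.6458, f(4.75) ≈ 2.7839, f(5.25) ≈ 2.8723, f(5.5) ≈ 2.9155, f(7.25) ≈ 3.2016.
Sum = Σ Δu_i · f(u_i).
Sum ≈ 11.5976.

11.5976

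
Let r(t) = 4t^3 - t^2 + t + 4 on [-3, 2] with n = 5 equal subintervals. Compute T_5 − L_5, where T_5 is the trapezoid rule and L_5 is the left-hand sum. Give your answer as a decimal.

75

T_5 = -65.
L_5 = -140.
T_5 − L_5 = 75.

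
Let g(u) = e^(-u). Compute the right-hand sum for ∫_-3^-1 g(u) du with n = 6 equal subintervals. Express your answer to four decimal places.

14.6332

Δu = (-1 − (-3))/6 = 1/3.
Right endpoints: -8/3, -7/3, -2, -5/3, -4/3, -1.
g(-8/3) ≈ 14.3919, g(-7/3) ≈ 10.3123, g(-2) ≈ 7.3891, g(-5/3) ≈ 5.2945, g(-4/3) ≈ 3.7937, g(-1) ≈ 2.7183.
Sum = Δu · [g(-8/3) + g(-7/3) + g(-2) + ...].
Sum ≈ 14.6332.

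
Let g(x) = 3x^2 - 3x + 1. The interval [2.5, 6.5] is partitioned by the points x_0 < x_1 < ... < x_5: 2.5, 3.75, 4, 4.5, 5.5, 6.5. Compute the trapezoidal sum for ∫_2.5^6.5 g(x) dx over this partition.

Subinterval widths: 1.25, 0.25, 0.5, 1, 1.
g(2.5) = 12.25, g(3.75) = 31.9375, g(4) = 37, g(4.5) = 48.25, g(5.5) = 75.25, g(6.5) = 108.25.
On each subinterval the trapezoid contributes (Δx_i/2)·[g(x_{i-1}) + g(x_i)].
Sum = 211.046875.

211.046875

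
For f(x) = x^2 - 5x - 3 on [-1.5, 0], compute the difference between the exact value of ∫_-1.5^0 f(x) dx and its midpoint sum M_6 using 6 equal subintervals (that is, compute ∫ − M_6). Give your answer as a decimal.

Exact integral: ∫_-1.5^0 f(x) dx = 2.25.
M_6 = 2.2421875.
Error = 2.25 − 2.2421875 = 0.0078125.

0.0078125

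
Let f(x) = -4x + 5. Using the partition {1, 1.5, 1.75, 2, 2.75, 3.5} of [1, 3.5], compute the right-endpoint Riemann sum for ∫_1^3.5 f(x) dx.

Subinterval widths: 0.5, 0.25, 0.25, 0.75, 0.75.
Right endpoints: 1.5, 1.75, 2, 2.75, 3.5.
f(1.5) = -1, f(1.75) = -2, f(2) = -3, f(2.75) = -6, f(3.5) = -9.
Sum = Σ Δx_i · f(x_i).
Sum = -13.

-13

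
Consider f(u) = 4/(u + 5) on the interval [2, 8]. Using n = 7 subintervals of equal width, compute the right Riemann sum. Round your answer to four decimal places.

2.3667

Δu = (8 − 2)/7 = 6/7.
Right endpoints: 20/7, 26/7, 32/7, 38/7, 44/7, 50/7, 8.
f(20/7) = 28/55, f(26/7) = 28/61, f(32/7) = 28/67, f(38/7) = 28/73, f(44/7) = 28/79, f(50/7) = 28/85, f(8) = 4/13.
Sum = Δu · [f(20/7) + f(26/7) + f(32/7) + ...].
Sum ≈ 2.3667.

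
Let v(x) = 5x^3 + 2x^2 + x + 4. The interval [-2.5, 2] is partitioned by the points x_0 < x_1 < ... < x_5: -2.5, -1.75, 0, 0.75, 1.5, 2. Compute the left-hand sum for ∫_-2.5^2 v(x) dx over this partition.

Subinterval widths: 0.75, 1.75, 0.75, 0.75, 0.5.
Left endpoints: -2.5, -1.75, 0, 0.75, 1.5.
v(-2.5) = -64.125, v(-1.75) = -18.421875, v(0) = 4, v(0.75) = 7.984375, v(1.5) = 26.875.
Sum = Σ Δx_i · v(x_i).
Sum = -57.90625.

-57.90625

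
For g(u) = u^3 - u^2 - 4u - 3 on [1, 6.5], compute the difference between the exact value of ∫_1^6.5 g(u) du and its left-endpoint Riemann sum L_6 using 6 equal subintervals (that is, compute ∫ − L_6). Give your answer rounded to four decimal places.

88.5268

Exact integral: ∫_1^6.5 g(u) du ≈ 255.807292.
L_6 ≈ 167.280527.
Error ≈ 255.807292 − 167.280527 ≈ 88.5268.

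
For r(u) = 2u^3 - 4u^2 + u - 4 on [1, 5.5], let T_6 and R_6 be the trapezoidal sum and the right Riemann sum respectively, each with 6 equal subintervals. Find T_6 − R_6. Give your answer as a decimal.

-81.84375

T_6 = 239.6953125.
R_6 = 321.5390625.
T_6 − R_6 = -81.84375.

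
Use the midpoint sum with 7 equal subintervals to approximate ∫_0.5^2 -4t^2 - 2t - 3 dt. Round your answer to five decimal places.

Δt = (2 − 0.5)/7 = 3/14.
Midpoints: 17/28, 23/28, 29/28, 1.25, 41/28, 47/28, 53/28.
f(17/28) = -1115/196, f(23/28) = -1439/196, f(29/28) = -1835/196, f(1.25) = -11.75, f(41/28) = -2843/196, f(47/28) = -3455/196, f(53/28) = -4139/196.
Sum = Δt · [f(17/28) + f(23/28) + f(29/28) + ...].
Sum ≈ -18.72704.

-18.72704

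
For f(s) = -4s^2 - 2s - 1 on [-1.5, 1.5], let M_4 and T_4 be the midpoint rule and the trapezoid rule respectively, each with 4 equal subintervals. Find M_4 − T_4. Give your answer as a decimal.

1.6875

M_4 = -11.4375.
T_4 = -13.125.
M_4 − T_4 = 1.6875.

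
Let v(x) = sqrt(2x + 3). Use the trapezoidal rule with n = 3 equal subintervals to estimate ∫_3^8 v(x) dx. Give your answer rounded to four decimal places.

Δx = (8 − 3)/3 = 5/3.
v(3) ≈ 3.0000, v(14/3) ≈ 3.5119, v(19/3) ≈ 3.9581, v(8) ≈ 4.3589.
T_3 = (Δx/2)·[v(x_0) + 2v(x_1) + 2v(x_2) + v(x_3)].
Sum ≈ 18.5824.

18.5824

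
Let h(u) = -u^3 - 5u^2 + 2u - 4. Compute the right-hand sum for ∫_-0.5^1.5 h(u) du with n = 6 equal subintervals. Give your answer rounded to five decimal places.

Δu = (1.5 − (-0.5))/6 = 1/3.
Right endpoints: -1/6, 1/6, 0.5, 5/6, 7/6, 1.5.
h(-1/6) = -965/216, h(1/6) = -823/216, h(0.5) = -4.375, h(5/6) = -1379/216, h(7/6) = -2173/216, h(1.5) = -15.625.
Sum = Δu · [h(-1/6) + h(1/6) + h(0.5) + ...].
Sum ≈ -14.90741.

-14.90741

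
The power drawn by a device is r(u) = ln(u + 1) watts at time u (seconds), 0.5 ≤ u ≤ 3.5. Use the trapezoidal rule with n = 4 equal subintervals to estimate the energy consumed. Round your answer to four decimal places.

Δu = (3.5 − 0.5)/4 = 0.75.
r(0.5) ≈ 0.4055, r(1.25) ≈ 0.8109, r(2) ≈ 1.0986, r(2.75) ≈ 1.3218, r(3.5) ≈ 1.5041.
T_4 = (Δu/2)·[r(u_0) + 2r(u_1) + 2r(u_2) + 2r(u_3) + r(u_4)].
Sum ≈ 3.1396.

3.1396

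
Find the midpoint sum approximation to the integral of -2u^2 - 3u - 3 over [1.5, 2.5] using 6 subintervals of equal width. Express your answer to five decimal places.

-17.16204

Δu = (2.5 − 1.5)/6 = 1/6.
Midpoints: 19/12, 1.75, 23/12, 25/12, 2.25, 29/12.
f(19/12) = -919/72, f(1.75) = -14.375, f(23/12) = -1159/72, f(25/12) = -1291/72, f(2.25) = -19.875, f(29/12) = -1579/72.
Sum = Δu · [f(19/12) + f(1.75) + f(23/12) + ...].
Sum ≈ -17.16204.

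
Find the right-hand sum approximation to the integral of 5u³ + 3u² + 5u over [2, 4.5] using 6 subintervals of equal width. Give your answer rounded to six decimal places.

719.420573

Δu = (4.5 − 2)/6 = 5/12.
Right endpoints: 29/12, 17/6, 3.25, 11/3, 49/12, 4.5.
f(29/12) = 173101/1728, f(17/6) = 32827/216, f(3.25) = 219.578125, f(11/3) = 8239/27, f(49/12) = 709961/1728, f(4.5) = 538.875.
Sum = Δu · [f(29/12) + f(17/6) + f(3.25) + ...].
Sum ≈ 719.420573.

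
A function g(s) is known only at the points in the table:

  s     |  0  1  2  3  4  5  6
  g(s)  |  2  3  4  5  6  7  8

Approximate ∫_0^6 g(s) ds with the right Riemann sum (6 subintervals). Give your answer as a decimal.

Δs = 1.
Sum = 1·[3 + 4 + 5 + 6 + 7 + 8] = 33.

33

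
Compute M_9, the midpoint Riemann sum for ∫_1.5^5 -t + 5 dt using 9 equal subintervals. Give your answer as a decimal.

6.125

Δt = (5 − 1.5)/9 = 7/18.
Midpoints: 61/36, 25/12, 89/36, 103/36, 3.25, 131/36, 145/36, 53/12, 173/36.
f(61/36) = 119/36, f(25/12) = 35/12, f(89/36) = 91/36, f(103/36) = 77/36, f(3.25) = 1.75, f(131/36) = 49/36, f(145/36) = 35/36, f(53/12) = 7/12, f(173/36) = 7/36.
Sum = Δt · [f(61/36) + f(25/12) + f(89/36) + ...].
Sum = 6.125.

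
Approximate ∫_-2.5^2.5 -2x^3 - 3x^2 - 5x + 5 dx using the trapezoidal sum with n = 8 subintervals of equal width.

-7.2265625

Δx = (2.5 − (-2.5))/8 = 0.625.
f(-2.5) = 30, f(-1.875) = 17.01171875, f(-1.25) = 10.46875, f(-0.625) = 7.44140625, f(0) = 5, f(0.625) = 0.21484375, f(1.25) = -9.84375, f(1.875) = -28.10546875, f(2.5) = -57.5.
T_8 = (Δx/2)·[f(x_0) + 2f(x_1) + ... + 2f(x_{7}) + f(x_8)].
Sum = -7.2265625.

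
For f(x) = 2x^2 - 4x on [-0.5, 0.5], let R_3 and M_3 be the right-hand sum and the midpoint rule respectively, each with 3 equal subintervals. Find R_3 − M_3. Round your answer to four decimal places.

R_3 ≈ -0.462963.
M_3 ≈ 0.148148.
R_3 − M_3 ≈ -0.6111.

-0.6111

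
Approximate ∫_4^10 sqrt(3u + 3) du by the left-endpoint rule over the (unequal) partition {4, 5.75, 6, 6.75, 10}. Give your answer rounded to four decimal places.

27.0106

Subinterval widths: 1.75, 0.25, 0.75, 3.25.
Left endpoints: 4, 5.75, 6, 6.75.
f(4) ≈ 3.8730, f(5.75) ≈ 4.5000, f(6) ≈ 4.5826, f(6.75) ≈ 4.8218.
Sum = Σ Δu_i · f(u_i).
Sum ≈ 27.0106.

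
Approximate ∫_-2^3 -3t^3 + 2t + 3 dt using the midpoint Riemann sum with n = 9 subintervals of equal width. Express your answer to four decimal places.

Δt = (3 − (-2))/9 = 5/9.
Midpoints: -31/18, -7/6, -11/18, -1/18, 0.5, 19/18, 29/18, 13/6, 49/18.
f(-31/18) = 28927/1944, f(-7/6) = 391/72, f(-11/18) = 4787/1944, f(-1/18) = 5617/1944, f(0.5) = 3.625, f(19/18) = 3077/1944, f(29/18) = -12293/1944, f(13/6) = -1669/72, f(49/18) = -101233/1944.
Sum = Δt · [f(-31/18) + f(-7/6) + f(-11/18) + ...].
Sum ≈ -28.1713.

-28.1713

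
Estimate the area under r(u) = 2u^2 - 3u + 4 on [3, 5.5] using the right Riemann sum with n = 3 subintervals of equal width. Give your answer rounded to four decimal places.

Δu = (5.5 − 3)/3 = 5/6.
Right endpoints: 23/6, 14/3, 5.5.
r(23/6) = 197/9, r(14/3) = 302/9, r(5.5) = 48.
Sum = Δu · [r(23/6) + r(14/3) + r(5.5)].
Sum ≈ 86.2037.

86.2037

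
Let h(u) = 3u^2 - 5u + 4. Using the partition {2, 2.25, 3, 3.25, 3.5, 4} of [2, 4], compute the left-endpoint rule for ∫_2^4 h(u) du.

27.9375

Subinterval widths: 0.25, 0.75, 0.25, 0.25, 0.5.
Left endpoints: 2, 2.25, 3, 3.25, 3.5.
h(2) = 6, h(2.25) = 7.9375, h(3) = 16, h(3.25) = 19.4375, h(3.5) = 23.25.
Sum = Σ Δu_i · h(u_i).
Sum = 27.9375.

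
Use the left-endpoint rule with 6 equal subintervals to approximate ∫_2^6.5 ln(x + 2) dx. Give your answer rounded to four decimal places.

Δx = (6.5 − 2)/6 = 0.75.
Left endpoints: 2, 2.75, 3.5, 4.25, 5, 5.75.
f(2) ≈ 1.3863, f(2.75) ≈ 1.5581, f(3.5) ≈ 1.7047, f(4.25) ≈ 1.8326, f(5) ≈ 1.9459, f(5.75) ≈ 2.0477.
Sum = Δx · [f(2) + f(2.75) + f(3.5) + ...].
Sum ≈ 7.8565.

7.8565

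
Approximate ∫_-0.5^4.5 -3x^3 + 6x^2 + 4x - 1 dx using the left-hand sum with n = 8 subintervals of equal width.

-52.109375

Δx = (4.5 − (-0.5))/8 = 0.625.
Left endpoints: -0.5, 0.125, 0.75, 1.375, 2, 2.625, 3.25, 3.875.
f(-0.5) = -1.125, f(0.125) = -211/512, f(0.75) = 4.109375, f(1.375) = 4119/512, f(2) = 7, f(2.625) = -1751/512, f(3.25) = -27.609375, f(3.875) = -35821/512.
Sum = Δx · [f(-0.5) + f(0.125) + f(0.75) + ...].
Sum = -52.109375.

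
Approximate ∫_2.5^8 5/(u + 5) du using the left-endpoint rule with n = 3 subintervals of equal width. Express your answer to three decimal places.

3.025

Δu = (8 − 2.5)/3 = 11/6.
Left endpoints: 2.5, 13/3, 37/6.
f(2.5) = 2/3, f(13/3) = 15/28, f(37/6) = 30/67.
Sum = Δu · [f(2.5) + f(13/3) + f(37/6)].
Sum ≈ 3.025.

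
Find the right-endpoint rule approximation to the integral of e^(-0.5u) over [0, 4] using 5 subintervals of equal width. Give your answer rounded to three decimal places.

Δu = (4 − 0)/5 = 0.8.
Right endpoints: 0.8, 1.6, 2.4, 3.2, 4.
f(0.8) ≈ 0.670, f(1.6) ≈ 0.449, f(2.4) ≈ 0.301, f(3.2) ≈ 0.202, f(4) ≈ 0.135.
Sum = Δu · [f(0.8) + f(1.6) + f(2.4) + f(3.2) + f(4)].
Sum ≈ 1.406.

1.406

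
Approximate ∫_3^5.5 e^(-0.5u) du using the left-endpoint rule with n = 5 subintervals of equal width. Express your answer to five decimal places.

Δu = (5.5 − 3)/5 = 0.5.
Left endpoints: 3, 3.5, 4, 4.5, 5.
f(3) ≈ 0.22313, f(3.5) ≈ 0.17377, f(4) ≈ 0.13534, f(4.5) ≈ 0.10540, f(5) ≈ 0.08208.
Sum = Δu · [f(3) + f(3.5) + f(4) + f(4.5) + f(5)].
Sum ≈ 0.35986.

0.35986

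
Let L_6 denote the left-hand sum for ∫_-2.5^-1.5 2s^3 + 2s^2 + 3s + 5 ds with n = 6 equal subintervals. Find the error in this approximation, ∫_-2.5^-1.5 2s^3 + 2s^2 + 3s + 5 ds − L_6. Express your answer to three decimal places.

Exact integral: ∫_-2.5^-1.5 f(s) ds ≈ -9.83333.
L_6 ≈ -11.50463.
Error ≈ -9.83333 − (-11.50463) ≈ 1.671.

1.671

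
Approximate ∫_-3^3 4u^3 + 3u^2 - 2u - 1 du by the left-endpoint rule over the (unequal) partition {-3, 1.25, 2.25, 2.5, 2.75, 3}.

Subinterval widths: 4.25, 1, 0.25, 0.25, 0.25.
Left endpoints: -3, 1.25, 2.25, 2.5, 2.75.
f(-3) = -76, f(1.25) = 9, f(2.25) = 55.25, f(2.5) = 75.25, f(2.75) = 99.375.
Sum = Σ Δu_i · f(u_i).
Sum = -256.53125.

-256.53125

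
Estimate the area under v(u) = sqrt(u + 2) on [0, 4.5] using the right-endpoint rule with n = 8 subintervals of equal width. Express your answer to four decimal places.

9.4774

Δu = (4.5 − 0)/8 = 0.5625.
Right endpoints: 0.5625, 1.125, 1.6875, 2.25, 2.8125, 3.375, 3.9375, 4.5.
v(0.5625) ≈ 1.6008, v(1.125) ≈ 1.7678, v(1.6875) ≈ 1.9203, v(2.25) ≈ 2.0616, v(2.8125) ≈ 2.1937, v(3.375) ≈ 2.3184, v(3.9375) ≈ 2.4367, v(4.5) ≈ 2.5495.
Sum = Δu · [v(0.5625) + v(1.125) + v(1.6875) + ...].
Sum ≈ 9.4774.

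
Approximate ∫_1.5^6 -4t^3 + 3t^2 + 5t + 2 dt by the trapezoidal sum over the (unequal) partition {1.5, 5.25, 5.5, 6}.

-1316.0625

Subinterval widths: 3.75, 0.25, 0.5.
f(1.5) = 2.75, f(5.25) = -467.875, f(5.5) = -545.25, f(6) = -724.
On each subinterval the trapezoid contributes (Δt_i/2)·[f(t_{i-1}) + f(t_i)].
Sum = -1316.0625.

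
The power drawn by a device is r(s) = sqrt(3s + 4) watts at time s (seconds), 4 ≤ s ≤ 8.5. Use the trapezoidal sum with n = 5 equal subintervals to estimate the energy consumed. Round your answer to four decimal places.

Δs = (8.5 − 4)/5 = 0.9.
r(4) ≈ 4.0000, r(4.9) ≈ 4.3243, r(5.8) ≈ 4.6260, r(6.7) ≈ 4.9092, r(7.6) ≈ 5.1769, r(8.5) ≈ 5.4314.
T_5 = (Δs/2)·[r(s_0) + 2r(s_1) + ... + 2r(s_{4}) + r(s_5)].
Sum ≈ 21.3769.

21.3769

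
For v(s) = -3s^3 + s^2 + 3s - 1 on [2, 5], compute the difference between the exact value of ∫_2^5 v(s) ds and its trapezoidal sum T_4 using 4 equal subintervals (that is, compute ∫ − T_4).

8.578125

Exact integral: ∫_2^5 v(s) ds = -389.25.
T_4 = -397.828125.
Error = -389.25 − (-397.828125) = 8.578125.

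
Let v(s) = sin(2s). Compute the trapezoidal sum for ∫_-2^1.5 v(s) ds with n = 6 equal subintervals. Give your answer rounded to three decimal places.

0.149

Δs = (1.5 − (-2))/6 = 7/12.
v(-2) ≈ 0.757, v(-17/12) ≈ -0.303, v(-5/6) ≈ -0.995, v(-0.25) ≈ -0.479, v(1/3) ≈ 0.618, v(11/12) ≈ 0.966, v(1.5) ≈ 0.141.
T_6 = (Δs/2)·[v(s_0) + 2v(s_1) + ... + 2v(s_{5}) + v(s_6)].
Sum ≈ 0.149.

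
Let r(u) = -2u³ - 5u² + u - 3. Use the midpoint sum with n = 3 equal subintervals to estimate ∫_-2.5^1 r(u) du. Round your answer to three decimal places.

-21.604

Δu = (1 − (-2.5))/3 = 7/6.
Midpoints: -23/12, -0.75, 5/12.
r(-23/12) = -7951/864, r(-0.75) = -5.71875, r(5/12) = -3107/864.
Sum = Δu · [r(-23/12) + r(-0.75) + r(5/12)].
Sum ≈ -21.604.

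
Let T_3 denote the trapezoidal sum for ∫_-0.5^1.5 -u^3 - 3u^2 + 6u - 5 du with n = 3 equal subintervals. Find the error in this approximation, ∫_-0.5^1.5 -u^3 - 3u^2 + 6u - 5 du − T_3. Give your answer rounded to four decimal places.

Exact integral: ∫_-0.5^1.5 f(u) du = -8.75.
T_3 ≈ -9.416667.
Error ≈ -8.75 − (-9.416667) ≈ 0.6667.

0.6667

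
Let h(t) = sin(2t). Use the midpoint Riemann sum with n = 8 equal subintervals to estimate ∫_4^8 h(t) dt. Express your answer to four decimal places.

Δt = (8 − 4)/8 = 0.5.
Midpoints: 4.25, 4.75, 5.25, 5.75, 6.25, 6.75, 7.25, 7.75.
h(4.25) ≈ 0.7985, h(4.75) ≈ -0.0752, h(5.25) ≈ -0.8797, h(5.75) ≈ -0.8755, h(6.25) ≈ -0.0663, h(6.75) ≈ 0.8038, h(7.25) ≈ 0.9349, h(7.75) ≈ 0.2065.
Sum = Δt · [h(4.25) + h(4.75) + h(5.25) + ...].
Sum ≈ 0.4235.

0.4235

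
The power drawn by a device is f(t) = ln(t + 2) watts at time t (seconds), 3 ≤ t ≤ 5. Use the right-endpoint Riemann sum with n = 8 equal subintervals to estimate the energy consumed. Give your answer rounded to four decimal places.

Δt = (5 − 3)/8 = 0.25.
Right endpoints: 3.25, 3.5, 3.75, 4, 4.25, 4.5, 4.75, 5.
f(3.25) ≈ 1.6582, f(3.5) ≈ 1.7047, f(3.75) ≈ 1.7492, f(4) ≈ 1.7918, f(4.25) ≈ 1.8326, f(4.5) ≈ 1.8718, f(4.75) ≈ 1.9095, f(5) ≈ 1.9459.
Sum = Δt · [f(3.25) + f(3.5) + f(3.75) + ...].
Sum ≈ 3.6159.

3.6159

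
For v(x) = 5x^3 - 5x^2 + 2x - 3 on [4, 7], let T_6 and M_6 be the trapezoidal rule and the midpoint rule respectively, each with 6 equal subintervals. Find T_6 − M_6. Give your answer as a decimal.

T_6 = 2249.9375.
M_6 = 2235.40625.
T_6 − M_6 = 14.53125.

14.53125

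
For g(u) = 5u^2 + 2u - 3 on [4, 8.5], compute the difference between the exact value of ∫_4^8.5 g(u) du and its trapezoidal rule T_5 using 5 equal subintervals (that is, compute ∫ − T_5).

-3.0375

Exact integral: ∫_4^8.5 g(u) du = 959.625.
T_5 = 962.6625.
Error = 959.625 − 962.6625 = -3.0375.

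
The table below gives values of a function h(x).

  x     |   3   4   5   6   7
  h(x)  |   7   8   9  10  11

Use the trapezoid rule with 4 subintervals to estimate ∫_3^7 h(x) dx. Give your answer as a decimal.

36

Δx = 1.
T_4 = (1/2)·[7 + 2·8 + 2·9 + 2·10 + 11] = 36.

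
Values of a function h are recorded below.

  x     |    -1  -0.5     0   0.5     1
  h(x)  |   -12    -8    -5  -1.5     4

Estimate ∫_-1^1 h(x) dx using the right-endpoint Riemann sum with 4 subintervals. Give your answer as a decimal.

Δx = 0.5.
Sum = 0.5·[(-8) + (-5) + (-1.5) + 4] = -5.25.

-5.25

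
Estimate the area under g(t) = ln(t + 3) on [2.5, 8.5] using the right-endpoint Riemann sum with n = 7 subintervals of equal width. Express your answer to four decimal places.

13.0212

Δt = (8.5 − 2.5)/7 = 6/7.
Right endpoints: 47/14, 59/14, 71/14, 83/14, 95/14, 107/14, 8.5.
g(47/14) ≈ 1.8496, g(59/14) ≈ 1.9761, g(71/14) ≈ 2.0883, g(83/14) ≈ 2.1893, g(95/14) ≈ 2.2809, g(107/14) ≈ 2.3649, g(8.5) ≈ 2.4423.
Sum = Δt · [g(47/14) + g(59/14) + g(71/14) + ...].
Sum ≈ 13.0212.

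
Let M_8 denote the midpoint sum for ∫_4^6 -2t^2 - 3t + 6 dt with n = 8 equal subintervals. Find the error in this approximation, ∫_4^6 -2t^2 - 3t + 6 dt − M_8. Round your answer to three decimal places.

-0.021

Exact integral: ∫_4^6 f(t) dt ≈ -119.33333.
M_8 = -119.3125.
Error ≈ -119.33333 − (-119.3125) ≈ -0.021.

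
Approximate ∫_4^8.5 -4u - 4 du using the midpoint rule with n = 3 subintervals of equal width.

Δu = (8.5 − 4)/3 = 1.5.
Midpoints: 4.75, 6.25, 7.75.
f(4.75) = -23, f(6.25) = -29, f(7.75) = -35.
Sum = Δu · [f(4.75) + f(6.25) + f(7.75)].
Sum = -130.5.

-130.5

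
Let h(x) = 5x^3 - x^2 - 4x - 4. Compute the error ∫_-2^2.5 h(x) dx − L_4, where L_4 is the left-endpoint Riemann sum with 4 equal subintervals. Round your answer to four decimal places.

52.4443

Exact integral: ∫_-2^2.5 h(x) dx = -1.546875.
L_4 ≈ -53.991211.
Error ≈ -1.546875 − (-53.991211) ≈ 52.4443.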